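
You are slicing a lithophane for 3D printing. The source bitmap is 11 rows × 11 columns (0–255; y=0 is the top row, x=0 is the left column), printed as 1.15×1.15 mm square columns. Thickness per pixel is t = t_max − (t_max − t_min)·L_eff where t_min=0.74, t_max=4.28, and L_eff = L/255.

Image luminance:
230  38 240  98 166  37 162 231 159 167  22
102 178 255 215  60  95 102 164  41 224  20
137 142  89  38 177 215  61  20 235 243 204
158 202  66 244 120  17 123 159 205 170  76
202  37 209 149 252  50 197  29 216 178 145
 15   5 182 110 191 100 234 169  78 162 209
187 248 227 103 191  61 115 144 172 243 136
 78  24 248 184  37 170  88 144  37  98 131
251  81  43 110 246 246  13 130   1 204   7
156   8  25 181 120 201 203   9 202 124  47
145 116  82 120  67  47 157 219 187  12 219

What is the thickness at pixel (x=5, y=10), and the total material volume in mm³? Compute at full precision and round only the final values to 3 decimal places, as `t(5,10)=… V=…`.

t(5,10)=3.628 V=386.170

span = t_max - t_min = 4.28 - 0.74 = 3.540
L(5,10) = 47, L_eff = 47/255 = 0.184314
t(5,10) = 4.28 - 3.540·0.184314 = 3.628
Σt over all 11·11 pixels = 1241001/4250 ≈ 292.0002353
V = pitch²·Σt = 1.15²·1241001/4250 = 386.170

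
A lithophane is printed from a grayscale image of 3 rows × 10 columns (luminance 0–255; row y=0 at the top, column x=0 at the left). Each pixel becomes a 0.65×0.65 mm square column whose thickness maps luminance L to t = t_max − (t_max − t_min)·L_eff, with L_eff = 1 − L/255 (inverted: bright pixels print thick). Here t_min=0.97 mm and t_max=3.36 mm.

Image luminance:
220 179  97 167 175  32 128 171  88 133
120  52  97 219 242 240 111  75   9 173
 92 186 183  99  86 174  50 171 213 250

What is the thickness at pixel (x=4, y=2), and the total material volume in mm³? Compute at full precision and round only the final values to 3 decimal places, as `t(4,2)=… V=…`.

t(4,2)=1.776 V=29.053

span = t_max - t_min = 3.36 - 0.97 = 2.390
L(4,2) = 86, L_eff = 1 - 86/255 = 0.662745 (inverted)
t(4,2) = 3.36 - 2.390·0.662745 = 1.776
Σt over all 3·10 pixels = 876749/12750 ≈ 68.7646275
V = pitch²·Σt = 0.65²·876749/12750 = 29.053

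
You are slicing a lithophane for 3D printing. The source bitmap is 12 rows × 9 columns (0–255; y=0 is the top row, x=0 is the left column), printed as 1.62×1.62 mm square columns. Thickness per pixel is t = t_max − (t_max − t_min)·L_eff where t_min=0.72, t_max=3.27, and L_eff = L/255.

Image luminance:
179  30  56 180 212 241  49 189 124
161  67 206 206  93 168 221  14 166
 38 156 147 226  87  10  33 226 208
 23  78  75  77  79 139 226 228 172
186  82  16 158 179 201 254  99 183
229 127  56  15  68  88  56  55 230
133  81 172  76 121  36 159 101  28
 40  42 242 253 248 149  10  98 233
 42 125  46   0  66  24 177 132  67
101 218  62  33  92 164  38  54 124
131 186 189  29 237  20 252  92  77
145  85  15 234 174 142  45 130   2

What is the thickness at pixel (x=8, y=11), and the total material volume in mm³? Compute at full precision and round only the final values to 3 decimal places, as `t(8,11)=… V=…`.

t(8,11)=3.250 V=584.506

span = t_max - t_min = 3.27 - 0.72 = 2.550
L(8,11) = 2, L_eff = 2/255 = 0.007843
t(8,11) = 3.27 - 2.550·0.007843 = 3.250
Σt over all 12·9 pixels = 222.72
V = pitch²·Σt = 1.62²·222.72 = 584.506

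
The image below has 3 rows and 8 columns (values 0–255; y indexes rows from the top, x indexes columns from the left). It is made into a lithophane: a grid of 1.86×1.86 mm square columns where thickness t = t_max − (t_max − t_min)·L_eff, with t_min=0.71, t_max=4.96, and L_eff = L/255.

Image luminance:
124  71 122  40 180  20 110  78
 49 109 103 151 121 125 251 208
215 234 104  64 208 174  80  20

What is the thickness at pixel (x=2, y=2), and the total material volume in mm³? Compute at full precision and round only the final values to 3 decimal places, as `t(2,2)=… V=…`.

span = t_max - t_min = 4.96 - 0.71 = 4.250
L(2,2) = 104, L_eff = 104/255 = 0.407843
t(2,2) = 4.96 - 4.250·0.407843 = 3.227
Σt over all 3·8 pixels = 69.69
V = pitch²·Σt = 1.86²·69.69 = 241.100

t(2,2)=3.227 V=241.100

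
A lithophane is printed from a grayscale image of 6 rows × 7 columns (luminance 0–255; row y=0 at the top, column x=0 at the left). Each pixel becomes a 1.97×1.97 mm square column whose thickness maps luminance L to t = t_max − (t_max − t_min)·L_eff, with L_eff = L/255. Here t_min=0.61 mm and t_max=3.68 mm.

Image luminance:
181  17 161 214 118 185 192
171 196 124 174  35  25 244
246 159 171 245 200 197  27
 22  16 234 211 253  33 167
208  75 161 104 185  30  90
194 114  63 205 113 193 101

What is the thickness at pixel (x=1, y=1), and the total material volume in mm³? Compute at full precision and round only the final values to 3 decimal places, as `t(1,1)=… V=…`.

t(1,1)=1.320 V=316.971

span = t_max - t_min = 3.68 - 0.61 = 3.070
L(1,1) = 196, L_eff = 196/255 = 0.768627
t(1,1) = 3.68 - 3.070·0.768627 = 1.320
Σt over all 6·7 pixels = 347117/4250 ≈ 81.6745882
V = pitch²·Σt = 1.97²·347117/4250 = 316.971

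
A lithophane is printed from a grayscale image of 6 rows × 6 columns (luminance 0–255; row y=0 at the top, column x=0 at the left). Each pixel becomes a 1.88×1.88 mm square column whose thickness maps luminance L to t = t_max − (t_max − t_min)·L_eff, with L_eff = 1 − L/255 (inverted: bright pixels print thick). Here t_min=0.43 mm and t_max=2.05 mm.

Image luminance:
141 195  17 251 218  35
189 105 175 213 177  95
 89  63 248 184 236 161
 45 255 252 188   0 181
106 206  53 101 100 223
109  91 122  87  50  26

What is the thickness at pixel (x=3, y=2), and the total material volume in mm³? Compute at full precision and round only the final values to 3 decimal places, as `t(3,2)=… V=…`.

span = t_max - t_min = 2.05 - 0.43 = 1.620
L(3,2) = 184, L_eff = 1 - 184/255 = 0.278431 (inverted)
t(3,2) = 2.05 - 1.620·0.278431 = 1.599
Σt over all 6·6 pixels = 200439/4250 ≈ 47.1621176
V = pitch²·Σt = 1.88²·200439/4250 = 166.690

t(3,2)=1.599 V=166.690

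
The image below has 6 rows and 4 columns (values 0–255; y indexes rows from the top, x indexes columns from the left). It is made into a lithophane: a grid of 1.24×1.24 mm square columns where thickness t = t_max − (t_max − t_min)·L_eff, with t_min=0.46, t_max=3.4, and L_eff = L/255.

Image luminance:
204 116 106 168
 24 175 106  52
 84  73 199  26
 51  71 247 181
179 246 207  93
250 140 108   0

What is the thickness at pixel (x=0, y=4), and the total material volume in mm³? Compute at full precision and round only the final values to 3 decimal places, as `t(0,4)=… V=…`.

span = t_max - t_min = 3.4 - 0.46 = 2.940
L(0,4) = 179, L_eff = 179/255 = 0.701961
t(0,4) = 3.4 - 2.940·0.701961 = 1.336
Σt over all 6·4 pixels = 97303/2125 ≈ 45.7896471
V = pitch²·Σt = 1.24²·97303/2125 = 70.406

t(0,4)=1.336 V=70.406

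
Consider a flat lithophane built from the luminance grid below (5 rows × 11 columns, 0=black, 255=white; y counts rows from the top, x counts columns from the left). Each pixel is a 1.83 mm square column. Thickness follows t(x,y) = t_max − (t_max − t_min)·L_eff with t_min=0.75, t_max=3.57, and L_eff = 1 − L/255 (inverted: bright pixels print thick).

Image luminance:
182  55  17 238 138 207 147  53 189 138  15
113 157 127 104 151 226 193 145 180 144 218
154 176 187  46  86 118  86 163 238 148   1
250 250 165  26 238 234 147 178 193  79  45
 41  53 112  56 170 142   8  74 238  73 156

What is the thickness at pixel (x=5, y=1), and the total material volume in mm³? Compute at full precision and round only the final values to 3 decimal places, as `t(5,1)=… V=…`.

span = t_max - t_min = 3.57 - 0.75 = 2.820
L(5,1) = 226, L_eff = 1 - 226/255 = 0.113725 (inverted)
t(5,1) = 3.57 - 2.820·0.113725 = 3.249
Σt over all 5·11 pixels = 1052617/8500 ≈ 123.8372941
V = pitch²·Σt = 1.83²·1052617/8500 = 414.719

t(5,1)=3.249 V=414.719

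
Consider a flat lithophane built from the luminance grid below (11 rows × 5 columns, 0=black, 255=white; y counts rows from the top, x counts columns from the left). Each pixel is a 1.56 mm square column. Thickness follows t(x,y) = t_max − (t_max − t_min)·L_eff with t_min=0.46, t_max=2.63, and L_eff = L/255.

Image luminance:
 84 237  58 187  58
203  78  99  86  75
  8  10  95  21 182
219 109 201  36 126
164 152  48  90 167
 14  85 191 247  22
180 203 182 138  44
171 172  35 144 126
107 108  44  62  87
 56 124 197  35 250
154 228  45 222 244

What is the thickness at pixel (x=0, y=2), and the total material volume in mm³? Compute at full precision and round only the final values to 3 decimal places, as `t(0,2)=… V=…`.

t(0,2)=2.562 V=213.060

span = t_max - t_min = 2.63 - 0.46 = 2.170
L(0,2) = 8, L_eff = 8/255 = 0.031373
t(0,2) = 2.63 - 2.170·0.031373 = 2.562
Σt over all 11·5 pixels = 446501/5100 ≈ 87.5492157
V = pitch²·Σt = 1.56²·446501/5100 = 213.060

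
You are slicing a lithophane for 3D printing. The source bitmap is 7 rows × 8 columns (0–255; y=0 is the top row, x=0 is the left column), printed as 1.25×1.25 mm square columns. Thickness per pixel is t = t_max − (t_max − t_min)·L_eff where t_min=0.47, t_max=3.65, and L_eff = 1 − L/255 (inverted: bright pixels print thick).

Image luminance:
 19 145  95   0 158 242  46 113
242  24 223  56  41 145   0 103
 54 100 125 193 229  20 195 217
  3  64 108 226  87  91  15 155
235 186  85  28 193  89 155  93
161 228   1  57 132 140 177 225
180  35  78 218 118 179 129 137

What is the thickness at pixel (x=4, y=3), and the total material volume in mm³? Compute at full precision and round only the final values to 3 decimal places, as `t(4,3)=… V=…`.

span = t_max - t_min = 3.65 - 0.47 = 3.180
L(4,3) = 87, L_eff = 1 - 87/255 = 0.658824 (inverted)
t(4,3) = 3.65 - 3.180·0.658824 = 1.555
Σt over all 7·8 pixels = 471889/4250 ≈ 111.0327059
V = pitch²·Σt = 1.25²·471889/4250 = 173.489

t(4,3)=1.555 V=173.489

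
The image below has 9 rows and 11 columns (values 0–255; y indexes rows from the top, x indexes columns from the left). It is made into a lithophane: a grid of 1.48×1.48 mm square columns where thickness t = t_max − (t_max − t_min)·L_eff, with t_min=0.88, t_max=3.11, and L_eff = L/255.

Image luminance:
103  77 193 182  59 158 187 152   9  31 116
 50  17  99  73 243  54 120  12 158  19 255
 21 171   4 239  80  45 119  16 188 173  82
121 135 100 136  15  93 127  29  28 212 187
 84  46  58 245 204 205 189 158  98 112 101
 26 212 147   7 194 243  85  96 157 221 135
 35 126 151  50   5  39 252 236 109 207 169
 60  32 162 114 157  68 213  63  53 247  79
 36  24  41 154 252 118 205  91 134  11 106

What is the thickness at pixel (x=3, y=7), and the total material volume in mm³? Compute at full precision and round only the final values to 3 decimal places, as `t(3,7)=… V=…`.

t(3,7)=2.113 V=453.925

span = t_max - t_min = 3.11 - 0.88 = 2.230
L(3,7) = 114, L_eff = 114/255 = 0.447059
t(3,7) = 3.11 - 2.230·0.447059 = 2.113
Σt over all 9·11 pixels = 1056893/5100 ≈ 207.2339216
V = pitch²·Σt = 1.48²·1056893/5100 = 453.925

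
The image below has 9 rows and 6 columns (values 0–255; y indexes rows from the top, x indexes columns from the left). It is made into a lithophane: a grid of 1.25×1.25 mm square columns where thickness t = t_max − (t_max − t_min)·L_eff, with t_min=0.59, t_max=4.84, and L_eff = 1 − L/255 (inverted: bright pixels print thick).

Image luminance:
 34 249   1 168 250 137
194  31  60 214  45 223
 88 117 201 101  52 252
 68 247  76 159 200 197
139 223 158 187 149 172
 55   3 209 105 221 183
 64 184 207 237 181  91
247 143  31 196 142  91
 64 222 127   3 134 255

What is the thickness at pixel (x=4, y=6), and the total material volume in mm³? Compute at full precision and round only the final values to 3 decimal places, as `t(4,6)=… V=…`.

t(4,6)=3.607 V=252.568

span = t_max - t_min = 4.84 - 0.59 = 4.250
L(4,6) = 181, L_eff = 1 - 181/255 = 0.290196 (inverted)
t(4,6) = 4.84 - 4.250·0.290196 = 3.607
Σt over all 9·6 pixels = 48493/300 ≈ 161.6433333
V = pitch²·Σt = 1.25²·48493/300 = 252.568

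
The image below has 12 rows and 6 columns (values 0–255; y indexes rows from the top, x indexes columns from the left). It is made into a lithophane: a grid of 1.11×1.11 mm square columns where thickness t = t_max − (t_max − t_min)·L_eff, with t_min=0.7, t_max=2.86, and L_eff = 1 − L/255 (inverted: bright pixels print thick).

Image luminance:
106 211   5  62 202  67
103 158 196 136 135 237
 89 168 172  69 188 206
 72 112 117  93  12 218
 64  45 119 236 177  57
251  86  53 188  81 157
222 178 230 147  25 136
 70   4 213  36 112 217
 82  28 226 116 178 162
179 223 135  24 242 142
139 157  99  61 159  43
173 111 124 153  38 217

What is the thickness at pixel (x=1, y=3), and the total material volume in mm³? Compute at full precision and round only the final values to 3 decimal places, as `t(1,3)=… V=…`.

span = t_max - t_min = 2.86 - 0.7 = 2.160
L(1,3) = 112, L_eff = 1 - 112/255 = 0.560784 (inverted)
t(1,3) = 2.86 - 2.160·0.560784 = 1.649
Σt over all 12·6 pixels = 277182/2125 ≈ 130.4385882
V = pitch²·Σt = 1.11²·277182/2125 = 160.713

t(1,3)=1.649 V=160.713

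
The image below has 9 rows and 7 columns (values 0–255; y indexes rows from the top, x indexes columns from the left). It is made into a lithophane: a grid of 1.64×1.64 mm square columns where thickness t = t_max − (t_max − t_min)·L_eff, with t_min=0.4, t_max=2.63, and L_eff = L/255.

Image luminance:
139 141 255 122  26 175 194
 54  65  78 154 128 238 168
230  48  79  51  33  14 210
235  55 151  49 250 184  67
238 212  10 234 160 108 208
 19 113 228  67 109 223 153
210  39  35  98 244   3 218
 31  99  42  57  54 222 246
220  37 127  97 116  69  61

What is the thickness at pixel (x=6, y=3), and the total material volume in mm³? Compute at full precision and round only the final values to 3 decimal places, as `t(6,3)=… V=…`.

t(6,3)=2.044 V=257.473

span = t_max - t_min = 2.63 - 0.4 = 2.230
L(6,3) = 67, L_eff = 67/255 = 0.262745
t(6,3) = 2.63 - 2.230·0.262745 = 2.044
Σt over all 9·7 pixels = 488219/5100 ≈ 95.7292157
V = pitch²·Σt = 1.64²·488219/5100 = 257.473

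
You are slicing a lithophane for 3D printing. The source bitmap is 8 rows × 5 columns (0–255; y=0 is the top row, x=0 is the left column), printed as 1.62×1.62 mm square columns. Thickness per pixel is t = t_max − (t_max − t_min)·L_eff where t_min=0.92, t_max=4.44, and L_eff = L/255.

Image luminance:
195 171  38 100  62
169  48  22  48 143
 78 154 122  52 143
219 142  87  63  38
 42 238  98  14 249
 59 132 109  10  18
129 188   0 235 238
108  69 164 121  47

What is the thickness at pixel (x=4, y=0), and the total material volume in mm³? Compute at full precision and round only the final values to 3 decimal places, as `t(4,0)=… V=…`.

span = t_max - t_min = 4.44 - 0.92 = 3.520
L(4,0) = 62, L_eff = 62/255 = 0.243137
t(4,0) = 4.44 - 3.520·0.243137 = 3.584
Σt over all 8·5 pixels = 249448/2125 ≈ 117.3872941
V = pitch²·Σt = 1.62²·249448/2125 = 308.071

t(4,0)=3.584 V=308.071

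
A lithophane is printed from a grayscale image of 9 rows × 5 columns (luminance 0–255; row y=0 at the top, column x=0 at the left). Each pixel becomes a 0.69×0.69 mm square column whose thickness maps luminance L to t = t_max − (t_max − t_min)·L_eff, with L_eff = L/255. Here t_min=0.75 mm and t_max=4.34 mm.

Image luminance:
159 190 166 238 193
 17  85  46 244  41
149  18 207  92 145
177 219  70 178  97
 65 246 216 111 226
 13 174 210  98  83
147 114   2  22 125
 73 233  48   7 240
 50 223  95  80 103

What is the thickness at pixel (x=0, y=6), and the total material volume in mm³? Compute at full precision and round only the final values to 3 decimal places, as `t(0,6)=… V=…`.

t(0,6)=2.270 V=54.542

span = t_max - t_min = 4.34 - 0.75 = 3.590
L(0,6) = 147, L_eff = 147/255 = 0.576471
t(0,6) = 4.34 - 3.590·0.576471 = 2.270
Σt over all 9·5 pixels = 584257/5100 ≈ 114.5601961
V = pitch²·Σt = 0.69²·584257/5100 = 54.542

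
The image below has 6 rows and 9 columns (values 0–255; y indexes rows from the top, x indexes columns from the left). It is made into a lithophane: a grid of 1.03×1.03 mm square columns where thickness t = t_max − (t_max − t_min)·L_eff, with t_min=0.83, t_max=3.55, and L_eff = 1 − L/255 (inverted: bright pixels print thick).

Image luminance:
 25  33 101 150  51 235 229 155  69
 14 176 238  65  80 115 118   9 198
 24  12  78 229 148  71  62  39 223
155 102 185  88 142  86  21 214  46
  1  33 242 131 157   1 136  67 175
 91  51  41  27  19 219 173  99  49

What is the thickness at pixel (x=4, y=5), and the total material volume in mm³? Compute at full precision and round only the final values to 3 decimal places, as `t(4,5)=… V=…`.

span = t_max - t_min = 3.55 - 0.83 = 2.720
L(4,5) = 19, L_eff = 1 - 19/255 = 0.925490 (inverted)
t(4,5) = 3.55 - 2.720·0.925490 = 1.033
Σt over all 6·9 pixels = 79199/750 ≈ 105.5986667
V = pitch²·Σt = 1.03²·79199/750 = 112.030

t(4,5)=1.033 V=112.030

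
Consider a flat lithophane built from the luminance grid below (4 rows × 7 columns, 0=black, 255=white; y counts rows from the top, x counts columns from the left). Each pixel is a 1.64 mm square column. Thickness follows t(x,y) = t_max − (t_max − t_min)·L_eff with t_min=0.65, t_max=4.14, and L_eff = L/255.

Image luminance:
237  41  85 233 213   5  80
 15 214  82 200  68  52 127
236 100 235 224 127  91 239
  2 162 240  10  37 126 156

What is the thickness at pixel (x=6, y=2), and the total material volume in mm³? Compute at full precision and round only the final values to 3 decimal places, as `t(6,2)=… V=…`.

span = t_max - t_min = 4.14 - 0.65 = 3.490
L(6,2) = 239, L_eff = 239/255 = 0.937255
t(6,2) = 4.14 - 3.490·0.937255 = 0.869
Σt over all 4·7 pixels = 1686647/25500 ≈ 66.1430196
V = pitch²·Σt = 1.64²·1686647/25500 = 177.898

t(6,2)=0.869 V=177.898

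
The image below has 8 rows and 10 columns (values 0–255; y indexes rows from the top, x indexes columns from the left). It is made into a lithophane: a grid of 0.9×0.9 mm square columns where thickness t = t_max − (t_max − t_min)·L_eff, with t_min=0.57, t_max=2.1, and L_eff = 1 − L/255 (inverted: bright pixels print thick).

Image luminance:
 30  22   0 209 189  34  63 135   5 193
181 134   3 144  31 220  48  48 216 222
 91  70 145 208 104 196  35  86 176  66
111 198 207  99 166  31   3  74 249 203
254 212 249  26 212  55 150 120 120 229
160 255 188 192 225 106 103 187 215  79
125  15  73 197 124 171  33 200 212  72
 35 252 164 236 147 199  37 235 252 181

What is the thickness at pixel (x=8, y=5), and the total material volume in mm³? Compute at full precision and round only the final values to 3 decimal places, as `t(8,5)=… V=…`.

span = t_max - t_min = 2.1 - 0.57 = 1.530
L(8,5) = 215, L_eff = 1 - 215/255 = 0.156863 (inverted)
t(8,5) = 2.1 - 1.530·0.156863 = 1.860
Σt over all 8·10 pixels = 111.252
V = pitch²·Σt = 0.9²·111.252 = 90.114

t(8,5)=1.860 V=90.114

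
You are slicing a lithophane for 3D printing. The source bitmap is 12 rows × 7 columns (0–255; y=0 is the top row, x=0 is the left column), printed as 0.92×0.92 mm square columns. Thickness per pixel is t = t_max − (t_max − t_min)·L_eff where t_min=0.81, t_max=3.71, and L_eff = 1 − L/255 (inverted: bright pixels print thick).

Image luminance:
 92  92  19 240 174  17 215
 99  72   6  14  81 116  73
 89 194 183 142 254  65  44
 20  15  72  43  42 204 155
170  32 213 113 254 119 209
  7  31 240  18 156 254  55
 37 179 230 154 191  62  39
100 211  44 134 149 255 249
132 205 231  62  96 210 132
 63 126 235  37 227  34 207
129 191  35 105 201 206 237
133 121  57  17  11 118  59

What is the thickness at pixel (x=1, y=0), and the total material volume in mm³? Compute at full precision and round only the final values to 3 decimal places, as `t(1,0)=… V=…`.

t(1,0)=1.856 V=157.254

span = t_max - t_min = 3.71 - 0.81 = 2.900
L(1,0) = 92, L_eff = 1 - 92/255 = 0.639216 (inverted)
t(1,0) = 3.71 - 2.900·0.639216 = 1.856
Σt over all 12·7 pixels = 236884/1275 ≈ 185.7913725
V = pitch²·Σt = 0.92²·236884/1275 = 157.254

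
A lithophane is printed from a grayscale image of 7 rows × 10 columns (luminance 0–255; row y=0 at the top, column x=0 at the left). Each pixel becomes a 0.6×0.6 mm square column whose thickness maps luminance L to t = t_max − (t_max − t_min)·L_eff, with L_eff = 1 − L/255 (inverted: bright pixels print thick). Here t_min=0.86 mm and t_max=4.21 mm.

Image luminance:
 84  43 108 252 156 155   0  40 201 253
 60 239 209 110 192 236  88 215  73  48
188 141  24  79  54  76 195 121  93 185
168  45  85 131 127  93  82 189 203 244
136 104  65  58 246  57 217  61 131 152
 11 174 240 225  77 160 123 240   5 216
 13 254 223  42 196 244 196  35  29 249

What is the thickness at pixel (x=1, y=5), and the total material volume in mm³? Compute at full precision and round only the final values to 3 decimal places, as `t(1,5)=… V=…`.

span = t_max - t_min = 4.21 - 0.86 = 3.350
L(1,5) = 174, L_eff = 1 - 174/255 = 0.317647 (inverted)
t(1,5) = 4.21 - 3.350·0.317647 = 3.146
Σt over all 7·10 pixels = 235277/1275 ≈ 184.5309804
V = pitch²·Σt = 0.6²·235277/1275 = 66.431

t(1,5)=3.146 V=66.431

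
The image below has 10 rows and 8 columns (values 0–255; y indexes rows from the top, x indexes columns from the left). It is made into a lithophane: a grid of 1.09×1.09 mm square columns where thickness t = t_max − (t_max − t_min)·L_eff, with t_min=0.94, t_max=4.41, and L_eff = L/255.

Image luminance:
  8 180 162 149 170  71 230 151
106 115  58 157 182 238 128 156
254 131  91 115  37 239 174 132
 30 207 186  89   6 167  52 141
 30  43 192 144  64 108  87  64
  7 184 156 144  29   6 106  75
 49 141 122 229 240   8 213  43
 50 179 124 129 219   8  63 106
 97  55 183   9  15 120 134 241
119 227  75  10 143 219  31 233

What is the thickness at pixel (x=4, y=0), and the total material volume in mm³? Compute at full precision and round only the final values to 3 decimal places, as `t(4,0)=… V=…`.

span = t_max - t_min = 4.41 - 0.94 = 3.470
L(4,0) = 170, L_eff = 170/255 = 0.666667
t(4,0) = 4.41 - 3.470·0.666667 = 2.097
Σt over all 10·8 pixels = 378027/1700 ≈ 222.3688235
V = pitch²·Σt = 1.09²·378027/1700 = 264.196

t(4,0)=2.097 V=264.196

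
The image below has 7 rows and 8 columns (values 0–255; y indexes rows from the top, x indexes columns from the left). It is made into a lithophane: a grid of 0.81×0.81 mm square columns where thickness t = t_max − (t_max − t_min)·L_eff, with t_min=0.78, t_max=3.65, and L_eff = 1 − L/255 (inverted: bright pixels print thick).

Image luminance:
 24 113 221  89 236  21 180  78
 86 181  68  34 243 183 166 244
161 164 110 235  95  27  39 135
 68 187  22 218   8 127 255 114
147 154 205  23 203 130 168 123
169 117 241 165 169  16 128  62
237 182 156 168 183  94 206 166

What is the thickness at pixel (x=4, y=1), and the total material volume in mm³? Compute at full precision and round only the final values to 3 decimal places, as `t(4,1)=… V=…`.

t(4,1)=3.515 V=85.843

span = t_max - t_min = 3.65 - 0.78 = 2.870
L(4,1) = 243, L_eff = 1 - 243/255 = 0.047059 (inverted)
t(4,1) = 3.65 - 2.870·0.047059 = 3.515
Σt over all 7·8 pixels = 834092/6375 ≈ 130.8379608
V = pitch²·Σt = 0.81²·834092/6375 = 85.843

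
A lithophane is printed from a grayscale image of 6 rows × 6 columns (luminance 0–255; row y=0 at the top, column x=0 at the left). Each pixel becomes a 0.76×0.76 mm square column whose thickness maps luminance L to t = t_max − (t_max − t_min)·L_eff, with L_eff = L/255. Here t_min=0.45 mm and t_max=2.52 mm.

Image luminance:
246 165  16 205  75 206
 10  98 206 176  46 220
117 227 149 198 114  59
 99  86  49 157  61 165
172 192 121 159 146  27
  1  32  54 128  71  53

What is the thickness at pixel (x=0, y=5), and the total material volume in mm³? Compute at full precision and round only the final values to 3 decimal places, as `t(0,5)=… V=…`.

span = t_max - t_min = 2.52 - 0.45 = 2.070
L(0,5) = 1, L_eff = 1/255 = 0.003922
t(0,5) = 2.52 - 2.070·0.003922 = 2.512
Σt over all 6·6 pixels = 237003/4250 ≈ 55.7654118
V = pitch²·Σt = 0.76²·237003/4250 = 32.210

t(0,5)=2.512 V=32.210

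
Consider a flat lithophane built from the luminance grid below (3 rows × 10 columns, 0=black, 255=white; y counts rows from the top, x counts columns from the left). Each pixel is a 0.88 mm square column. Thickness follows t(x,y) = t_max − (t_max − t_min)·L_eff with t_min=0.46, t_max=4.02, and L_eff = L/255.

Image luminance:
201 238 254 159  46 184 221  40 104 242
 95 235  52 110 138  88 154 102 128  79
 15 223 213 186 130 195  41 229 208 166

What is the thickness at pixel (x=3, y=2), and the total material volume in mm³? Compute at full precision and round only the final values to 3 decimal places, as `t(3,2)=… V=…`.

t(3,2)=1.423 V=45.002

span = t_max - t_min = 4.02 - 0.46 = 3.560
L(3,2) = 186, L_eff = 186/255 = 0.729412
t(3,2) = 4.02 - 3.560·0.729412 = 1.423
Σt over all 3·10 pixels = 123487/2125 ≈ 58.1115294
V = pitch²·Σt = 0.88²·123487/2125 = 45.002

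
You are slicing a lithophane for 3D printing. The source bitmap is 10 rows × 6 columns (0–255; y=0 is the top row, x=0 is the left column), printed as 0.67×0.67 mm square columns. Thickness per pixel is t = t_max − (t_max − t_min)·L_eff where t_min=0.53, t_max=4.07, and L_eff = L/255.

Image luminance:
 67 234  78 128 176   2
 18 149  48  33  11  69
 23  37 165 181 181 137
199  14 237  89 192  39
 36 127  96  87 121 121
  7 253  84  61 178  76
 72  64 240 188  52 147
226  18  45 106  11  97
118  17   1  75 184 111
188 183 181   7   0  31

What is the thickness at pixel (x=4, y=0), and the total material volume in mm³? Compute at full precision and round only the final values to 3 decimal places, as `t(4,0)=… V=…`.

span = t_max - t_min = 4.07 - 0.53 = 3.540
L(4,0) = 176, L_eff = 176/255 = 0.690196
t(4,0) = 4.07 - 3.540·0.690196 = 1.627
Σt over all 10·6 pixels = 338503/2125 ≈ 159.2955294
V = pitch²·Σt = 0.67²·338503/2125 = 71.508

t(4,0)=1.627 V=71.508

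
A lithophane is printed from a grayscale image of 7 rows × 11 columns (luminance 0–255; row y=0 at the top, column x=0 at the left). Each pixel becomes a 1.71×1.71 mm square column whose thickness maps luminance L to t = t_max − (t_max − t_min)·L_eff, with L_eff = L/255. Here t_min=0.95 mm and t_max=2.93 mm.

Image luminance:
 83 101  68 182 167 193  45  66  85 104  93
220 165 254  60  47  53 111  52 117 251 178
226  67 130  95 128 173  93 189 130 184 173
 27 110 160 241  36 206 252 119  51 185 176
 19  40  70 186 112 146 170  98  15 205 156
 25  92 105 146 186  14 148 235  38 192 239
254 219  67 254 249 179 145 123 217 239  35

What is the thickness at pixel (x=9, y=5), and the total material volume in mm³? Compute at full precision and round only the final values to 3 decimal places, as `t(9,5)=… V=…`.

span = t_max - t_min = 2.93 - 0.95 = 1.980
L(9,5) = 192, L_eff = 192/255 = 0.752941
t(9,5) = 2.93 - 1.980·0.752941 = 1.439
Σt over all 7·11 pixels = 1227061/8500 ≈ 144.3601176
V = pitch²·Σt = 1.71²·1227061/8500 = 422.123

t(9,5)=1.439 V=422.123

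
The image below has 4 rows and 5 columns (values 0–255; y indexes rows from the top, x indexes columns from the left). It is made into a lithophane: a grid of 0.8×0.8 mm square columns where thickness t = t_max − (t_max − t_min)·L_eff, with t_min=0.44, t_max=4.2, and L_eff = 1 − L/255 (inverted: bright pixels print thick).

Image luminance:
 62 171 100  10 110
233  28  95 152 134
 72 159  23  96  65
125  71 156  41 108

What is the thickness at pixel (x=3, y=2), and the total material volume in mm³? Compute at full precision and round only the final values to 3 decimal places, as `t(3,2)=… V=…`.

span = t_max - t_min = 4.2 - 0.44 = 3.760
L(3,2) = 96, L_eff = 1 - 96/255 = 0.623529 (inverted)
t(3,2) = 4.2 - 3.760·0.623529 = 1.856
Σt over all 4·5 pixels = 245134/6375 ≈ 38.4523922
V = pitch²·Σt = 0.8²·245134/6375 = 24.610

t(3,2)=1.856 V=24.610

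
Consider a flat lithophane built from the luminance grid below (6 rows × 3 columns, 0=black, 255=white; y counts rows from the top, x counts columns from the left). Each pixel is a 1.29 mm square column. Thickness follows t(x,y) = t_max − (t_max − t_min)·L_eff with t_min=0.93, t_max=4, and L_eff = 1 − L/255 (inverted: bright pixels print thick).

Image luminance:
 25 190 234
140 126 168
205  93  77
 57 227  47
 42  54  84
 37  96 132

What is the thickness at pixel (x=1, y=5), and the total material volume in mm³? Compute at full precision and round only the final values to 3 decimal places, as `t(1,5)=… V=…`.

t(1,5)=2.086 V=68.607

span = t_max - t_min = 4 - 0.93 = 3.070
L(1,5) = 96, L_eff = 1 - 96/255 = 0.623529 (inverted)
t(1,5) = 4 - 3.070·0.623529 = 2.086
Σt over all 6·3 pixels = 87609/2125 ≈ 41.2277647
V = pitch²·Σt = 1.29²·87609/2125 = 68.607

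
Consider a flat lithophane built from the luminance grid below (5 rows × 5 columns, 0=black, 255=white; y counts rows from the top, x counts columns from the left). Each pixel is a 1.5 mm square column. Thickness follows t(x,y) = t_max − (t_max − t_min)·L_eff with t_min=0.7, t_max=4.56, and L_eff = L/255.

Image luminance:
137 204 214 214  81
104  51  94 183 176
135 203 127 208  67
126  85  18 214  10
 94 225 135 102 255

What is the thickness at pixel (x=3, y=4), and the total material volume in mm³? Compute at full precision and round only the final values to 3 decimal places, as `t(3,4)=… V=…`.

span = t_max - t_min = 4.56 - 0.7 = 3.860
L(3,4) = 102, L_eff = 102/255 = 0.400000
t(3,4) = 4.56 - 3.860·0.400000 = 3.016
Σt over all 5·5 pixels = 130889/2125 ≈ 61.5948235
V = pitch²·Σt = 1.5²·130889/2125 = 138.588

t(3,4)=3.016 V=138.588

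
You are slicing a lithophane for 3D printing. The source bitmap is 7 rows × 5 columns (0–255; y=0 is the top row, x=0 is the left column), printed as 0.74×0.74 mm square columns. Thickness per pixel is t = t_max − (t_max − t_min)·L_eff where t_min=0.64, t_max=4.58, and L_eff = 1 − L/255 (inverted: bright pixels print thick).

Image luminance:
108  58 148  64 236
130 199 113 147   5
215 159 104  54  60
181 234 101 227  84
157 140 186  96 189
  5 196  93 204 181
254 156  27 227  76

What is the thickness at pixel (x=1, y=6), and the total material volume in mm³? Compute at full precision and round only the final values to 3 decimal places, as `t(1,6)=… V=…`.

t(1,6)=3.050 V=52.997

span = t_max - t_min = 4.58 - 0.64 = 3.940
L(1,6) = 156, L_eff = 1 - 156/255 = 0.388235 (inverted)
t(1,6) = 4.58 - 3.940·0.388235 = 3.050
Σt over all 7·5 pixels = 616979/6375 ≈ 96.7810196
V = pitch²·Σt = 0.74²·616979/6375 = 52.997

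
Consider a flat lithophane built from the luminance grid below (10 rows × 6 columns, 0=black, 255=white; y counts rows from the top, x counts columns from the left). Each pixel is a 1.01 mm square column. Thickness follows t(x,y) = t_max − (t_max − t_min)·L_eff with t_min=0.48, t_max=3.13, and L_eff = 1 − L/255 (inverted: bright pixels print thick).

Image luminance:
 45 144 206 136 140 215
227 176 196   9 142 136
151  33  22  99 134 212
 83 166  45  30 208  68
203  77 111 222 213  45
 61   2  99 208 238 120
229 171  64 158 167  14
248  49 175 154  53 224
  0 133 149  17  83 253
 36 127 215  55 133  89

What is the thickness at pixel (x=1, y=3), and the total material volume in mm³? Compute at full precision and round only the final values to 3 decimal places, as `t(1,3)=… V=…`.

span = t_max - t_min = 3.13 - 0.48 = 2.650
L(1,3) = 166, L_eff = 1 - 166/255 = 0.349020 (inverted)
t(1,3) = 3.13 - 2.650·0.349020 = 2.205
Σt over all 10·6 pixels = 275317/2550 ≈ 107.9674510
V = pitch²·Σt = 1.01²·275317/2550 = 110.138

t(1,3)=2.205 V=110.138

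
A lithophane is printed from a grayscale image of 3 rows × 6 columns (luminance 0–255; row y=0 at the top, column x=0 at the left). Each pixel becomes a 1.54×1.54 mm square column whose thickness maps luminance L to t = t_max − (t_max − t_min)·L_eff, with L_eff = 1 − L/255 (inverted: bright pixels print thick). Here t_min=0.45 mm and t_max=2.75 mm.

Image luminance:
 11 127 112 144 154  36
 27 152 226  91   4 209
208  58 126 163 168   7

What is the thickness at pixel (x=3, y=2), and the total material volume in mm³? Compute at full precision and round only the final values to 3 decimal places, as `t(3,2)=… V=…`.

span = t_max - t_min = 2.75 - 0.45 = 2.300
L(3,2) = 163, L_eff = 1 - 163/255 = 0.360784 (inverted)
t(3,2) = 2.75 - 2.300·0.360784 = 1.920
Σt over all 3·6 pixels = 1976/75 ≈ 26.3466667
V = pitch²·Σt = 1.54²·1976/75 = 62.484

t(3,2)=1.920 V=62.484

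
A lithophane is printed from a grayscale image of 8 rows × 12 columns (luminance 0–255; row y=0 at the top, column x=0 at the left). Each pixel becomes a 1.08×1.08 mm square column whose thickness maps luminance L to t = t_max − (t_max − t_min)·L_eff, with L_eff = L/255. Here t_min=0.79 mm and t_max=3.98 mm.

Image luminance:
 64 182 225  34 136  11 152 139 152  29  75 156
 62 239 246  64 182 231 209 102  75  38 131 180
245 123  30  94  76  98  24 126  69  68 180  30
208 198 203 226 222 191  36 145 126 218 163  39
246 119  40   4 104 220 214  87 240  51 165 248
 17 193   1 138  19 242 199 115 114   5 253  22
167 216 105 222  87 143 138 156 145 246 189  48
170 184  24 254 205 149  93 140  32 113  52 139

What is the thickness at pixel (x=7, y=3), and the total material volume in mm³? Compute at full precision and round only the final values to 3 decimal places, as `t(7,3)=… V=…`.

span = t_max - t_min = 3.98 - 0.79 = 3.190
L(7,3) = 145, L_eff = 145/255 = 0.568627
t(7,3) = 3.98 - 3.190·0.568627 = 2.166
Σt over all 8·12 pixels = 1136753/5100 ≈ 222.8927451
V = pitch²·Σt = 1.08²·1136753/5100 = 259.982

t(7,3)=2.166 V=259.982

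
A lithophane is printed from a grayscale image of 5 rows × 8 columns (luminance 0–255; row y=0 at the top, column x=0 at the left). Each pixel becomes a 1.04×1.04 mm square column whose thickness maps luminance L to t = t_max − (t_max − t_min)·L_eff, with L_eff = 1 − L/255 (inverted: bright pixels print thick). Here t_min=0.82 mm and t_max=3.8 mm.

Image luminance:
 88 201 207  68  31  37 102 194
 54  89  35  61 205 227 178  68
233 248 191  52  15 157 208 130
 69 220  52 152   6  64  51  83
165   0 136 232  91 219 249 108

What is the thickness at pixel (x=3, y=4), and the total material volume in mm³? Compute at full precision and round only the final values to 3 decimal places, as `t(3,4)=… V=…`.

t(3,4)=3.531 V=98.372

span = t_max - t_min = 3.8 - 0.82 = 2.980
L(3,4) = 232, L_eff = 1 - 232/255 = 0.090196 (inverted)
t(3,4) = 3.8 - 2.980·0.090196 = 3.531
Σt over all 5·8 pixels = 579812/6375 ≈ 90.9509020
V = pitch²·Σt = 1.04²·579812/6375 = 98.372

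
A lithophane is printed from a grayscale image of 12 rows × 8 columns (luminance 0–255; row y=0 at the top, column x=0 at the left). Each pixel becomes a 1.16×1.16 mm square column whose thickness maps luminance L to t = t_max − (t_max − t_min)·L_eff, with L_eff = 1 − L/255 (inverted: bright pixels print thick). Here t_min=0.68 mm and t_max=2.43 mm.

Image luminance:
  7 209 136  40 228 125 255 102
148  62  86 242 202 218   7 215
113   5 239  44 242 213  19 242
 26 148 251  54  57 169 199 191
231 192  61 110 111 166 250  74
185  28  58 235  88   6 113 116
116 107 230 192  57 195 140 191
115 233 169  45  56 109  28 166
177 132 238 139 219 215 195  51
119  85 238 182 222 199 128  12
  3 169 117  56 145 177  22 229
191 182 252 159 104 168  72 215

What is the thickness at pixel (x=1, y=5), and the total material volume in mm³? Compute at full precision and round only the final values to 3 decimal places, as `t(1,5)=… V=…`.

t(1,5)=0.872 V=212.313

span = t_max - t_min = 2.43 - 0.68 = 1.750
L(1,5) = 28, L_eff = 1 - 28/255 = 0.890196 (inverted)
t(1,5) = 2.43 - 1.750·0.890196 = 0.872
Σt over all 12·8 pixels = 268231/1700 ≈ 157.7829412
V = pitch²·Σt = 1.16²·268231/1700 = 212.313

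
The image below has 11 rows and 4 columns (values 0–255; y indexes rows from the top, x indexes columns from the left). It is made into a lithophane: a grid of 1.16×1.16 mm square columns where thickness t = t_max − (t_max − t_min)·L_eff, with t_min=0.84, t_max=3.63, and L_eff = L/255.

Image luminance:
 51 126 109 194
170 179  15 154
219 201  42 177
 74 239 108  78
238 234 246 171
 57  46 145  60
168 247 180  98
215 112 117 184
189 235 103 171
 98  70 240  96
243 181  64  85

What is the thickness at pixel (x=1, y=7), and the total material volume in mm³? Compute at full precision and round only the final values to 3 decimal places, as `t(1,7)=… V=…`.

span = t_max - t_min = 3.63 - 0.84 = 2.790
L(1,7) = 112, L_eff = 112/255 = 0.439216
t(1,7) = 3.63 - 2.790·0.439216 = 2.405
Σt over all 11·4 pixels = 759723/8500 ≈ 89.3791765
V = pitch²·Σt = 1.16²·759723/8500 = 120.269

t(1,7)=2.405 V=120.269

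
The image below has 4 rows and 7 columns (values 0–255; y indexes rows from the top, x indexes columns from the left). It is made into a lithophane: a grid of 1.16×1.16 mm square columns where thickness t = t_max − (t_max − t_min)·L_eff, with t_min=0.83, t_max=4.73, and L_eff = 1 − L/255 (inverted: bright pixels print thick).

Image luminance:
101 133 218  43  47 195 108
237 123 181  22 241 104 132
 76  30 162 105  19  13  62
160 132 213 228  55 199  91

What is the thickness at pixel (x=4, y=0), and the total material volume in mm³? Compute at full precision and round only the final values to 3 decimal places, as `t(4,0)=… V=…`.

t(4,0)=1.549 V=101.860

span = t_max - t_min = 4.73 - 0.83 = 3.900
L(4,0) = 47, L_eff = 1 - 47/255 = 0.815686 (inverted)
t(4,0) = 4.73 - 3.900·0.815686 = 1.549
Σt over all 4·7 pixels = 32172/425 ≈ 75.6988235
V = pitch²·Σt = 1.16²·32172/425 = 101.860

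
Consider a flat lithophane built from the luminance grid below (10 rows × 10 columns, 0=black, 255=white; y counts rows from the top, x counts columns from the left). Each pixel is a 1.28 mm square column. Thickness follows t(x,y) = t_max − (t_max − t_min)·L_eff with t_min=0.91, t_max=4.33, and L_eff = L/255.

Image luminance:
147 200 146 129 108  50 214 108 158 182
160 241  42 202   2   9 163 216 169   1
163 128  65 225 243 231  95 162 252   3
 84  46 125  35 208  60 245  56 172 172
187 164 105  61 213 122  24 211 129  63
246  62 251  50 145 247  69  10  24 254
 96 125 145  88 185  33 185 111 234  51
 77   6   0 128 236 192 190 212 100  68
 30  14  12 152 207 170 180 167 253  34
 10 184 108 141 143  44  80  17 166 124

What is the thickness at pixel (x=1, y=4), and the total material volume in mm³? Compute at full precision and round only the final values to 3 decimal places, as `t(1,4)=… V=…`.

t(1,4)=2.130 V=429.217

span = t_max - t_min = 4.33 - 0.91 = 3.420
L(1,4) = 164, L_eff = 164/255 = 0.643137
t(1,4) = 4.33 - 3.420·0.643137 = 2.130
Σt over all 10·10 pixels = 556693/2125 ≈ 261.9731765
V = pitch²·Σt = 1.28²·556693/2125 = 429.217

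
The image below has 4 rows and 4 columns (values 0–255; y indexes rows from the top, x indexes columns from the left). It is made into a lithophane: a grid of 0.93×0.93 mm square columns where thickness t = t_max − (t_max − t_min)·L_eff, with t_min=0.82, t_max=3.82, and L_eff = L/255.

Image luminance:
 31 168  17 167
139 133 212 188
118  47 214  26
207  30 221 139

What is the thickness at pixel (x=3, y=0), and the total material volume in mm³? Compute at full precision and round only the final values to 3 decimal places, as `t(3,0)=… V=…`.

t(3,0)=1.855 V=31.932

span = t_max - t_min = 3.82 - 0.82 = 3.000
L(3,0) = 167, L_eff = 167/255 = 0.654902
t(3,0) = 3.82 - 3.000·0.654902 = 1.855
Σt over all 4·4 pixels = 36.92
V = pitch²·Σt = 0.93²·36.92 = 31.932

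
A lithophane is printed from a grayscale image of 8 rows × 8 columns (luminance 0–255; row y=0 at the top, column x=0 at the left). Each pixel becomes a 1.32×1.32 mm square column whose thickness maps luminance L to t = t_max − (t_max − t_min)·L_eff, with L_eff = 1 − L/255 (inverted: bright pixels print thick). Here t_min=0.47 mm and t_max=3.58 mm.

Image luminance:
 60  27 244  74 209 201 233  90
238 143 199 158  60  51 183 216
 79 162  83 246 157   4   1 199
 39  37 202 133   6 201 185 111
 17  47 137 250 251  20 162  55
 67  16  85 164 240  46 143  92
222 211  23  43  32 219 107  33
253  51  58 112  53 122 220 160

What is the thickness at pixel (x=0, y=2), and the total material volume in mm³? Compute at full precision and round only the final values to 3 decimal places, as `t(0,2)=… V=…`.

span = t_max - t_min = 3.58 - 0.47 = 3.110
L(0,2) = 79, L_eff = 1 - 79/255 = 0.690196 (inverted)
t(0,2) = 3.58 - 3.110·0.690196 = 1.433
Σt over all 8·8 pixels = 1618501/12750 ≈ 126.9412549
V = pitch²·Σt = 1.32²·1618501/12750 = 221.182

t(0,2)=1.433 V=221.182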